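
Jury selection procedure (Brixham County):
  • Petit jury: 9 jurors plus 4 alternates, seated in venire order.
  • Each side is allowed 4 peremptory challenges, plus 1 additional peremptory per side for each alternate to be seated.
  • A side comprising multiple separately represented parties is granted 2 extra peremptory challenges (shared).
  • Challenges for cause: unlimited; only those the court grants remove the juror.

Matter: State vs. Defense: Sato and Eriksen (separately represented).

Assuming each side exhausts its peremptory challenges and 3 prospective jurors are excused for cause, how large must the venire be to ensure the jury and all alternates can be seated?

Seats to fill: 9 + 4 alternates = 13.
Peremptories — State: 4 + 1×4 = 8; Defense: 4 + 1×4 + 2 = 10; total 18.
For-cause removals: 3.
Minimum venire: 13 + 18 + 3 = 34.

34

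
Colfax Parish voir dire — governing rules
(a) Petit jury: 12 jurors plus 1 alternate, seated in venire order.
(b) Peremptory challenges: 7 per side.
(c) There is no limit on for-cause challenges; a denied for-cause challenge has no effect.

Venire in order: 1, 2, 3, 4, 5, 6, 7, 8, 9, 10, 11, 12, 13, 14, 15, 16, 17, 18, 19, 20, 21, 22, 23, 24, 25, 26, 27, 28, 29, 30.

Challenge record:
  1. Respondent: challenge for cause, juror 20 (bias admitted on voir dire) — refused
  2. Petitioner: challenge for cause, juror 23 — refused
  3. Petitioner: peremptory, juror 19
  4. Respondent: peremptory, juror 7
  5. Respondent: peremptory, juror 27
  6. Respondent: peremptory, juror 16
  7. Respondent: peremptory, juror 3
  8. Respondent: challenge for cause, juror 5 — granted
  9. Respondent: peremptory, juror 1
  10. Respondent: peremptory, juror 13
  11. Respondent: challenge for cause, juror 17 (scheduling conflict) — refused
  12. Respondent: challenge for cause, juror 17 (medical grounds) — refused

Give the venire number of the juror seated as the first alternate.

20

Removed: #1, #3, #5, #7, #13, #16, #19, #27. (#17, #20, #23 stay — for-cause denied.)
Filling seats in venire order through position 13: #2, #4, #6, #8, #9, #10, #11, #12, #14, #15, #17, #18, #20.
So alternate 1 is #20.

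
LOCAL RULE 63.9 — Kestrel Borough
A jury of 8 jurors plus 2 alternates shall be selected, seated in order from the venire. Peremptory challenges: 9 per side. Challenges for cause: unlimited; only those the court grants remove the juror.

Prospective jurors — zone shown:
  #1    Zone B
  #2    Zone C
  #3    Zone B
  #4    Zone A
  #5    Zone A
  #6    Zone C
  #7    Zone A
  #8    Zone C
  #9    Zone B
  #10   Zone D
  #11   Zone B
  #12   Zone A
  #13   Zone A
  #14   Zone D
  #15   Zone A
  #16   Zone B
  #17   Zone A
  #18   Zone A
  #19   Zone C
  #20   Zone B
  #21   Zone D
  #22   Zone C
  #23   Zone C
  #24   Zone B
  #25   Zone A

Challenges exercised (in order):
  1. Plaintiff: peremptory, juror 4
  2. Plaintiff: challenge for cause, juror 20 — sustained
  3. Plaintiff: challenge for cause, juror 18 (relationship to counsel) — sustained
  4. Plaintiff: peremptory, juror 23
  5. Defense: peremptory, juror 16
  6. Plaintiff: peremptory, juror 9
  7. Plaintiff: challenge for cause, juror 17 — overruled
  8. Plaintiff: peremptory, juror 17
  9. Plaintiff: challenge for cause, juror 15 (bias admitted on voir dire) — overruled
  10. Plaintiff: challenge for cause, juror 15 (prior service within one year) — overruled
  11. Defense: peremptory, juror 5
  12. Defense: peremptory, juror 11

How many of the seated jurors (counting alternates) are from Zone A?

3

Removed: #4, #5, #9, #11, #16, #17, #18, #20, #23.
Seated (10 incl. alternates): #1, #2, #3, #6, #7, #8, #10, #12, #13, #14.
Of those, in Zone A: #7, #12, #13 → 3.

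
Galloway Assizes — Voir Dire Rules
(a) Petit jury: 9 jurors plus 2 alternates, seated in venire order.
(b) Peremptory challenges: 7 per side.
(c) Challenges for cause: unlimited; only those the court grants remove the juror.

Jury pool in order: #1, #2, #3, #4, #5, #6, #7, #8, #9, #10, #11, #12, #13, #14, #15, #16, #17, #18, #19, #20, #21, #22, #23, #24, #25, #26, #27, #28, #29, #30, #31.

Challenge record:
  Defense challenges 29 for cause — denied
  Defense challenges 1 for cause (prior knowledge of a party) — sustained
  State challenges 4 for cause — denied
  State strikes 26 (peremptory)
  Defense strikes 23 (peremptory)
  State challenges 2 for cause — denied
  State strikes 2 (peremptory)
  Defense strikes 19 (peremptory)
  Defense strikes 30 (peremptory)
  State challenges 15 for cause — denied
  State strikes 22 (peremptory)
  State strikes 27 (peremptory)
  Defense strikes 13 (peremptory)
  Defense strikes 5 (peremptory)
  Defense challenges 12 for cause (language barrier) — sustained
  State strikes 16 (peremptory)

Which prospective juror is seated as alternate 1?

Removed: #1, #2, #5, #12, #13, #16, #19, #22, #23, #26, #27, #30. (#4, #15, #29 stay — for-cause denied.)
Seating in order: seats 1–9 → #3, #4, #6, #7, #8, #9, #10, #11, #14; alternates → #15, #17.
So alternate 1 is #15.

15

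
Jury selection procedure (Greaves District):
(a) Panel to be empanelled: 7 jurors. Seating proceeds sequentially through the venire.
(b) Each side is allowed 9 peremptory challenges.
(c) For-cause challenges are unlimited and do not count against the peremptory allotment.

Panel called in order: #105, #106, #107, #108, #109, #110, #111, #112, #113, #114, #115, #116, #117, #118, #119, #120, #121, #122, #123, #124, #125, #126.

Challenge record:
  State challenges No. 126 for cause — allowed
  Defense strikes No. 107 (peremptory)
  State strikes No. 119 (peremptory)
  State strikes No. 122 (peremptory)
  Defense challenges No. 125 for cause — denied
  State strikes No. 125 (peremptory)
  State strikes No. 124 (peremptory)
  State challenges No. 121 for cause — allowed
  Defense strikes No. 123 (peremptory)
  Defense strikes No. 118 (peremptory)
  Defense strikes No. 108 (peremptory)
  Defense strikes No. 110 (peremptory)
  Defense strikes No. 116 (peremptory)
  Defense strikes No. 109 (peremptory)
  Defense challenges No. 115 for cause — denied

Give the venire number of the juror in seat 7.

115

Removed: #107, #108, #109, #110, #116, #118, #119, #121, #122, #123, #124, #125, #126. (#115 stays — for-cause denied.)
Seating in order: seats 1–7 → #105, #106, #111, #112, #113, #114, #115.
So seat 7 is #115.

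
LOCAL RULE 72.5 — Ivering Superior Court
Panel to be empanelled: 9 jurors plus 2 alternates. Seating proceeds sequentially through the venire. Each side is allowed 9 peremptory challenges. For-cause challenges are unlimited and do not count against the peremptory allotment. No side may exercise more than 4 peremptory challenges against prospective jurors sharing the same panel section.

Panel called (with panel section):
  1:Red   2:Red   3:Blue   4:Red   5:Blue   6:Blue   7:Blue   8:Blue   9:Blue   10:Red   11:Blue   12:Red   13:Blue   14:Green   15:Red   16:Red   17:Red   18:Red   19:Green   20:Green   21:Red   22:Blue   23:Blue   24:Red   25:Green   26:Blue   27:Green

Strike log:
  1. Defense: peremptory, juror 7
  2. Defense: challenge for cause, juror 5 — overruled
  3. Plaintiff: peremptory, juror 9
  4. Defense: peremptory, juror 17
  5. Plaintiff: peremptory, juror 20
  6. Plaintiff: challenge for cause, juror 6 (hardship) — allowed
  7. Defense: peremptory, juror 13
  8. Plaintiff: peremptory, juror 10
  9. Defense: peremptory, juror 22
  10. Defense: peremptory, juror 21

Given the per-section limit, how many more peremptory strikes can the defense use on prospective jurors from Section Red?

2

Defense peremptories so far: #7, #17, #13, #22, #21 — 5 of 9 used, 4 left overall.
Against Section Red: #17, #21 — 2 used; per-section cap 4 leaves 2.
Binding limit: min(4, 2) = 2.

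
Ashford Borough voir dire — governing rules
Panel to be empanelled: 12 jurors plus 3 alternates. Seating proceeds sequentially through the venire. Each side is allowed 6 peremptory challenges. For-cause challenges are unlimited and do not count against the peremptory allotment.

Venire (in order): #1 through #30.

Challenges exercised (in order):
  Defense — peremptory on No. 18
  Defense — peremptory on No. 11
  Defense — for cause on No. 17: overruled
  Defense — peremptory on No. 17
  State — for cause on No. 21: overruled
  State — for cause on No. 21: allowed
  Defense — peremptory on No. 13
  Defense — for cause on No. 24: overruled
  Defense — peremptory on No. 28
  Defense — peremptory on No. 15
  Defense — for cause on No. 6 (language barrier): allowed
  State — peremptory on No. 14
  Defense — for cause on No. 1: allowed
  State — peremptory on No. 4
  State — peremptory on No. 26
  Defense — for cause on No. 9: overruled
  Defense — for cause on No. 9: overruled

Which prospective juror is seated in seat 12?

Removed: #1, #4, #6, #11, #13, #14, #15, #17, #18, #21, #26, #28. (#9, #24 stay — for-cause denied.)
Seating in order: seats 1–12 → #2, #3, #5, #7, #8, #9, #10, #12, #16, #19, #20, #22; alternates → #23, #24, #25.
So seat 12 is #22.

22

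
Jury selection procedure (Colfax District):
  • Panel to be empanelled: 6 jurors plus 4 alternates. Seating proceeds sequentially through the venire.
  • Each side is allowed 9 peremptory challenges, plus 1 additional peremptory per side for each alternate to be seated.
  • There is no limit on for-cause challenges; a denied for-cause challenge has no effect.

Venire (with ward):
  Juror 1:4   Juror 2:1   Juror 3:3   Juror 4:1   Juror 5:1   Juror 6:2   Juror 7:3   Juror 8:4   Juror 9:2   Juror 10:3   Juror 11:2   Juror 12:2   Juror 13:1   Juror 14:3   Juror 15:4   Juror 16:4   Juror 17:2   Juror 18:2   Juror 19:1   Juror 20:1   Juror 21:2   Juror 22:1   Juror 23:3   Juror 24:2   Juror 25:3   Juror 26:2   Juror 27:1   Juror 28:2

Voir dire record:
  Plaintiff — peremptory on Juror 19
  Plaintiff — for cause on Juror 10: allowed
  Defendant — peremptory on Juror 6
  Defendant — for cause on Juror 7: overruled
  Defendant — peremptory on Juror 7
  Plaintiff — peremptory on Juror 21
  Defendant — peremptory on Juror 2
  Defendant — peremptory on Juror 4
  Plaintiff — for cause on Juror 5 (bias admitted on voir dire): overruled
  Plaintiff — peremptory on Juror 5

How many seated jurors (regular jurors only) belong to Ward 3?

Removed: #2, #4, #5, #6, #7, #10, #19, #21.
Seated jurors 1–6: #1, #3, #8, #9, #11, #12 (alternates #13, #14, #15, #16 not counted).
Of those, in Ward 3: #3 → 1.

1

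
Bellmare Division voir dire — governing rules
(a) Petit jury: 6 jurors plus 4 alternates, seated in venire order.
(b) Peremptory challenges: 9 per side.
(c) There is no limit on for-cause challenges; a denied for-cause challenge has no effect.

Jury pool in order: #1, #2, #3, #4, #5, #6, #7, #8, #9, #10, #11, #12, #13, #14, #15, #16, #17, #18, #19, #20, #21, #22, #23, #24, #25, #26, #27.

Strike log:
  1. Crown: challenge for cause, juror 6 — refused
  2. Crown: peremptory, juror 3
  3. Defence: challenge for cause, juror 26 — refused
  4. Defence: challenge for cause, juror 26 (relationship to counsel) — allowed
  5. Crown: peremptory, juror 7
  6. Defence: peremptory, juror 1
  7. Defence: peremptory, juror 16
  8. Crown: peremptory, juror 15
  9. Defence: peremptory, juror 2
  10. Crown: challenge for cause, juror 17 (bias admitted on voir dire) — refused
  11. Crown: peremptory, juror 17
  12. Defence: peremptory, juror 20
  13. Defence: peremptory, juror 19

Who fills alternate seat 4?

14

Removed: #1, #2, #3, #7, #15, #16, #17, #19, #20, #26. (#6 stays — for-cause denied.)
Seating in order: seats 1–6 → #4, #5, #6, #8, #9, #10; alternates → #11, #12, #13, #14.
So alternate 4 is #14.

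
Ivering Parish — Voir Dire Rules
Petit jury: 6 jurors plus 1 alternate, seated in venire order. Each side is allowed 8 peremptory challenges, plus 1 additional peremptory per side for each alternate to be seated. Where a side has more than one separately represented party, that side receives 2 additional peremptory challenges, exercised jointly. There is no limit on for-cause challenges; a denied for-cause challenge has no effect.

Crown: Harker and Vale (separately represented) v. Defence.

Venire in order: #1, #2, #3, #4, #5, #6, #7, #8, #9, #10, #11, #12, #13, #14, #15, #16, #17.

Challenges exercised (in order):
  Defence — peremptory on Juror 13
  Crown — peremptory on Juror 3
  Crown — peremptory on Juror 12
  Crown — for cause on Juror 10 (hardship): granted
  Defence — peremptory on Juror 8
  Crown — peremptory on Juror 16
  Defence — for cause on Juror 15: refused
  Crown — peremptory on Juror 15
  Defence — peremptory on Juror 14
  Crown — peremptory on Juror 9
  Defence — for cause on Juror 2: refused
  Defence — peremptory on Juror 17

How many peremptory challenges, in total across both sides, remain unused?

Crown allotment: 8 base + 1 × 1 alternate + 2 multi-party = 11. Defence allotment: 8 base + 1 × 1 alternate = 9.
Crown peremptories used: #3, #12, #16, #15, #9 — 5 (the for-cause on #10 doesn't count).
Defence peremptories used: #13, #8, #14, #17 — 4 (for-cause on #15, #2 don't count).
Remaining: (11 − 5) + (9 − 4) = 11.

11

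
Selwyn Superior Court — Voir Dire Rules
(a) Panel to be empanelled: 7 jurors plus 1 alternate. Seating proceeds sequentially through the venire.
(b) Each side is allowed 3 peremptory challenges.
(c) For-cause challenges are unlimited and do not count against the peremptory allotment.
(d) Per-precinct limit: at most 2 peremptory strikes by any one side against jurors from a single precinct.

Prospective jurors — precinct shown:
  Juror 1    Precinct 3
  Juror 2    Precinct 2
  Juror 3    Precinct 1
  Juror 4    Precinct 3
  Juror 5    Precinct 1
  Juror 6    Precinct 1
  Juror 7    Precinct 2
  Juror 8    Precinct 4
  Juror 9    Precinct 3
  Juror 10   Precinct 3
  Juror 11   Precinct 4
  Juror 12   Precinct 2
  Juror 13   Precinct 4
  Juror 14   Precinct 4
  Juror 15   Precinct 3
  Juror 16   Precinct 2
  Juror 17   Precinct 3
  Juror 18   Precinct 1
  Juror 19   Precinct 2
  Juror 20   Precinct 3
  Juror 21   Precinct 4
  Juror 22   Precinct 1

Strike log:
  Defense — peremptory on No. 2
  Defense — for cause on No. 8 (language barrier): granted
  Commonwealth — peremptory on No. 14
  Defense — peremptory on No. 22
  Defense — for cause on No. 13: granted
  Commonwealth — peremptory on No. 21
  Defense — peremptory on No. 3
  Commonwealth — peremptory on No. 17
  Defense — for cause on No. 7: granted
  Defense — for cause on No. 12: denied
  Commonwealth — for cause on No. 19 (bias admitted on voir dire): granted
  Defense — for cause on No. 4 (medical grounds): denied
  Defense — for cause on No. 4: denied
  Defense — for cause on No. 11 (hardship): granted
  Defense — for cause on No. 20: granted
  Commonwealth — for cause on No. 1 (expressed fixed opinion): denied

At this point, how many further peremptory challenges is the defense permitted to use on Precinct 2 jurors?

Defense peremptories so far: #2, #22, #3 — 3 of 3 used, 0 left overall.
Against Precinct 2: #2 — 1 used; per-precinct cap 2 leaves 1.
Binding limit: min(0, 1) = 0.

0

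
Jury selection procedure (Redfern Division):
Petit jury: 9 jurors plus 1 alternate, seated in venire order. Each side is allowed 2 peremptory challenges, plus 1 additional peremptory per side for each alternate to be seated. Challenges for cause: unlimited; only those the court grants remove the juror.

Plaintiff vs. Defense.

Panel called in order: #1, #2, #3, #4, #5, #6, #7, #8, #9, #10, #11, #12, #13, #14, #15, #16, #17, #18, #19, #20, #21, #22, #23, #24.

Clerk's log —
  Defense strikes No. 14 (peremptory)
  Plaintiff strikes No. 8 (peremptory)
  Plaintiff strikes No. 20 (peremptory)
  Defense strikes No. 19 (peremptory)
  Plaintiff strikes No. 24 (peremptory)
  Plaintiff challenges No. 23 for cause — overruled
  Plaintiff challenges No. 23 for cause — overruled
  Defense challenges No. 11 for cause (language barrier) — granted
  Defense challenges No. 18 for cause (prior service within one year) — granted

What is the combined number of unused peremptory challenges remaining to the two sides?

1

Plaintiff allotment: 2 base + 1 × 1 alternate = 3. Defense allotment: 2 base + 1 × 1 alternate = 3.
Plaintiff peremptories used: #8, #20, #24 — 3 (for-cause on #23, #23 don't count).
Defense peremptories used: #14, #19 — 2 (for-cause on #11, #18 don't count).
Remaining: (3 − 3) + (3 − 2) = 1.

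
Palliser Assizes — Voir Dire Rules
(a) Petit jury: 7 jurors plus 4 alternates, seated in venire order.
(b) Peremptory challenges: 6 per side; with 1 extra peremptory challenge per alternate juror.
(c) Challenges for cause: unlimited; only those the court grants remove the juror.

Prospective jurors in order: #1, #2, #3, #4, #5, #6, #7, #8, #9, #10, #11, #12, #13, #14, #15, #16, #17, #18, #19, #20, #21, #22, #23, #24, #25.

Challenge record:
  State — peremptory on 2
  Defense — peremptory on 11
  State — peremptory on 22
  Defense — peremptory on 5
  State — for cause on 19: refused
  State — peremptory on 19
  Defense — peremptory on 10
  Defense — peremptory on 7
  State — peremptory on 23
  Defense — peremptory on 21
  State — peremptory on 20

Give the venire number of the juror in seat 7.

12

Removed: #2, #5, #7, #10, #11, #19, #20, #21, #22, #23.
Seating in order: seats 1–7 → #1, #3, #4, #6, #8, #9, #12; alternates → #13, #14, #15, #16.
So seat 7 is #12.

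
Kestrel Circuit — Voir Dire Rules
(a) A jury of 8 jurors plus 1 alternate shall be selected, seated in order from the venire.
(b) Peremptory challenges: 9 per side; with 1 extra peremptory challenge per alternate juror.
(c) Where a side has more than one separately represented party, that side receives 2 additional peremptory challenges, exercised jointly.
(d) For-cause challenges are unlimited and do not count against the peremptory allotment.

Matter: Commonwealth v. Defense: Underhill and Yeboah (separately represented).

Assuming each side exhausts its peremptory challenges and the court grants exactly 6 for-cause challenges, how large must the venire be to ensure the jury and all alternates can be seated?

Seats to fill: 8 + 1 alternates = 9.
Peremptories — Commonwealth: 9 + 1×1 = 10; Defense: 9 + 1×1 + 2 = 12; total 22.
For-cause removals: 6.
Minimum venire: 9 + 22 + 6 = 37.

37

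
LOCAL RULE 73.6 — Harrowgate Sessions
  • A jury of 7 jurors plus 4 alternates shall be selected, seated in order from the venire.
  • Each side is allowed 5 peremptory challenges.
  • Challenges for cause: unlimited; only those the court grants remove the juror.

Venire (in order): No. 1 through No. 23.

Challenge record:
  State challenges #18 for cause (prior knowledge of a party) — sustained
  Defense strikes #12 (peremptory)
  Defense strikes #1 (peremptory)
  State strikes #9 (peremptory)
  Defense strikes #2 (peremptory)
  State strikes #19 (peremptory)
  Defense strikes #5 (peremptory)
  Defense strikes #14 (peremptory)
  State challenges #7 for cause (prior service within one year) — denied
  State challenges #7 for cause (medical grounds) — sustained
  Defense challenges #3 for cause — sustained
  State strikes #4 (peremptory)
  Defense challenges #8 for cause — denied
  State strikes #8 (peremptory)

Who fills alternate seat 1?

Removed: #1, #2, #3, #4, #5, #7, #8, #9, #12, #14, #18, #19.
Seating in order: seats 1–7 → #6, #10, #11, #13, #15, #16, #17; alternates → #20, #21, #22, #23.
So alternate 1 is #20.

20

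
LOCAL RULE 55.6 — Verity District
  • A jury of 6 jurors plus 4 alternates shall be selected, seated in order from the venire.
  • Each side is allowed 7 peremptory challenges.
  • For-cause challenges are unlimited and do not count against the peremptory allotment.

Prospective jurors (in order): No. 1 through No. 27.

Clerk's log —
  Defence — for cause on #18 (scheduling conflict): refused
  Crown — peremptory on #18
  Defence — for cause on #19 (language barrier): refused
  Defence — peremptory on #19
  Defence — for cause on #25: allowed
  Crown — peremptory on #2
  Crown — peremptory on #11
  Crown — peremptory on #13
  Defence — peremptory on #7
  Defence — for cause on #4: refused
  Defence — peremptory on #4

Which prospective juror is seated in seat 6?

9

Removed: #2, #4, #7, #11, #13, #18, #19, #25.
Seating in order: seats 1–6 → #1, #3, #5, #6, #8, #9; alternates → #10, #12, #14, #15.
So seat 6 is #9.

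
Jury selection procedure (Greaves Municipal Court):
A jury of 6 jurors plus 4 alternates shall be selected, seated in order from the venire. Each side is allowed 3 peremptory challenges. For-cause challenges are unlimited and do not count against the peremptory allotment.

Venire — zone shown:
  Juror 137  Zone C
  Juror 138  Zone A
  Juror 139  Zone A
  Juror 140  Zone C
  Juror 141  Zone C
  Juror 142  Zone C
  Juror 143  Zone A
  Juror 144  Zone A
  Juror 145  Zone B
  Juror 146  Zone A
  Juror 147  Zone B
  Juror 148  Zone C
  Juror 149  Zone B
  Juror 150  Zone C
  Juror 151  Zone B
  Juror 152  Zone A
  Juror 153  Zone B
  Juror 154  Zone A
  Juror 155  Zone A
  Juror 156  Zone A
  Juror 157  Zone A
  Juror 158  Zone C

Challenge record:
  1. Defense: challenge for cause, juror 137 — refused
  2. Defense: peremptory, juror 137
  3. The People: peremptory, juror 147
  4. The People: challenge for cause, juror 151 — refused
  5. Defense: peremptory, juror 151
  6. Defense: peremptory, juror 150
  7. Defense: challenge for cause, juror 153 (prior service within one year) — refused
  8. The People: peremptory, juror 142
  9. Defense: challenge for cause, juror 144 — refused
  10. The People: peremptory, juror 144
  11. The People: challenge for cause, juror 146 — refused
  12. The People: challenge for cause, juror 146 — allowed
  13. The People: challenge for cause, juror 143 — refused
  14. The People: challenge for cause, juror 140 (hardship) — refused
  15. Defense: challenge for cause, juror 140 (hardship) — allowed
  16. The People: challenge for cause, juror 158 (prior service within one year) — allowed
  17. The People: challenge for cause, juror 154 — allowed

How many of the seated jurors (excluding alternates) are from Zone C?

2

Removed: #137, #140, #142, #144, #146, #147, #150, #151, #154, #158.
Seated jurors 1–6: #138, #139, #141, #143, #145, #148 (alternates #149, #152, #153, #155 not counted).
Of those, in Zone C: #141, #148 → 2.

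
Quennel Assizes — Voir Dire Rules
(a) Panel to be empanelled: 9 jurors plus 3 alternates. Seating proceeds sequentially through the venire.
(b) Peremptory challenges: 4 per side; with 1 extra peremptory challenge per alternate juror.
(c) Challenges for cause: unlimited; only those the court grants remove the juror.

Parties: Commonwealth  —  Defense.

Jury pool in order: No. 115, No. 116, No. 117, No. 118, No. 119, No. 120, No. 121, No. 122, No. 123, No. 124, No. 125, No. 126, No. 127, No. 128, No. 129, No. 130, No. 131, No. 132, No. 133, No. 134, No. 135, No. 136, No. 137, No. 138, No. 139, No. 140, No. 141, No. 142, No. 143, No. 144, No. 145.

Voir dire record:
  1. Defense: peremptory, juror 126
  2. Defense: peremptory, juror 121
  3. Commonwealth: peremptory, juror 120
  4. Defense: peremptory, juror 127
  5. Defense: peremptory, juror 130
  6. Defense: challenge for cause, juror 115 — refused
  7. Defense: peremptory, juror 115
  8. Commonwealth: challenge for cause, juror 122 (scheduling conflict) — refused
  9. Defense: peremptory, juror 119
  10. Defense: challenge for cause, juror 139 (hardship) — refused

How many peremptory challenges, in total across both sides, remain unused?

Commonwealth allotment: 4 base + 1 × 3 alternates = 7. Defense allotment: 4 base + 1 × 3 alternates = 7.
Commonwealth peremptories used: #120 — 1 (the for-cause on #122 doesn't count).
Defense peremptories used: #126, #121, #127, #130, #115, #119 — 6 (for-cause on #115, #139 don't count).
Remaining: (7 − 1) + (7 − 6) = 7.

7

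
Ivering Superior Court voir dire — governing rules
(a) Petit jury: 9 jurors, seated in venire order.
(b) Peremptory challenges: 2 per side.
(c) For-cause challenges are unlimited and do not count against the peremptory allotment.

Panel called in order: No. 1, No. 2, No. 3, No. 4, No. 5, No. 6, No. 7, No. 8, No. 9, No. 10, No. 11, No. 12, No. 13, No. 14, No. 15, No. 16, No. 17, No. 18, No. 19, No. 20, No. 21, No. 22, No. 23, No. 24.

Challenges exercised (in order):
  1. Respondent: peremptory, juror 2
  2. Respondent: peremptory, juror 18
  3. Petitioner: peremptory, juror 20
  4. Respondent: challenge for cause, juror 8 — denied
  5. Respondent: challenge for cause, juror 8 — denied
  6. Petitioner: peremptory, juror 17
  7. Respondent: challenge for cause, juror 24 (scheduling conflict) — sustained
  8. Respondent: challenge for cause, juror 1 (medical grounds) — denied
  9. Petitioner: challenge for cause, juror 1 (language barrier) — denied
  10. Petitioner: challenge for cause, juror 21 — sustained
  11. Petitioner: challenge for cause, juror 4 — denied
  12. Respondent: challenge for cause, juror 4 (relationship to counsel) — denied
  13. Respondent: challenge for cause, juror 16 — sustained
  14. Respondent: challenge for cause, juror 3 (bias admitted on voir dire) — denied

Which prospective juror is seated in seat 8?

9

Removed: #2, #16, #17, #18, #20, #21, #24. (#1, #3, #4, #8 stay — for-cause denied.)
Filling seats in venire order through position 8: #1, #3, #4, #5, #6, #7, #8, #9.
So seat 8 is #9.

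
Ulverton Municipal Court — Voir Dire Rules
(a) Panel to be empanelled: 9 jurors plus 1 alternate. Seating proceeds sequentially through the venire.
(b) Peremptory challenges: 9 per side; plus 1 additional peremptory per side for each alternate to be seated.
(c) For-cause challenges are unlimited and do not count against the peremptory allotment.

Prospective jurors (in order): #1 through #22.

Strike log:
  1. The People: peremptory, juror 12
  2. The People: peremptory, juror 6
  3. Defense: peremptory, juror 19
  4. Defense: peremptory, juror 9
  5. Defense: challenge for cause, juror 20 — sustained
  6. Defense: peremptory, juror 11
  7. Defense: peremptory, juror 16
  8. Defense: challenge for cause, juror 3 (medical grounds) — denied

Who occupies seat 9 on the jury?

Removed: #6, #9, #11, #12, #16, #19, #20. (#3 stays — for-cause denied.)
Filling seats in venire order through position 9: #1, #2, #3, #4, #5, #7, #8, #10, #13.
So seat 9 is #13.

13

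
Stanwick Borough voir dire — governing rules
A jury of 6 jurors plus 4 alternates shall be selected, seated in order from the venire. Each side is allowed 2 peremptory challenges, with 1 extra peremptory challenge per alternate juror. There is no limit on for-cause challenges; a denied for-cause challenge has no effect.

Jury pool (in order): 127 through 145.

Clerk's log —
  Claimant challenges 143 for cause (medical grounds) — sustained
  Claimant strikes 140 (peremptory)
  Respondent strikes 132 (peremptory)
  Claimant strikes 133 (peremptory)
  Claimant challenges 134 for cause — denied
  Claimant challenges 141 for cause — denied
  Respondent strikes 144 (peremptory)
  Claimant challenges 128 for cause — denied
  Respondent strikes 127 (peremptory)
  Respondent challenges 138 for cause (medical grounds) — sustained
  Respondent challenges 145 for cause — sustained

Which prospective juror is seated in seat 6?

Removed: #127, #132, #133, #138, #140, #143, #144, #145. (#128, #134, #141 stay — for-cause denied.)
Seating in order: seats 1–6 → #128, #129, #130, #131, #134, #135; alternates → #136, #137, #139, #141.
So seat 6 is #135.

135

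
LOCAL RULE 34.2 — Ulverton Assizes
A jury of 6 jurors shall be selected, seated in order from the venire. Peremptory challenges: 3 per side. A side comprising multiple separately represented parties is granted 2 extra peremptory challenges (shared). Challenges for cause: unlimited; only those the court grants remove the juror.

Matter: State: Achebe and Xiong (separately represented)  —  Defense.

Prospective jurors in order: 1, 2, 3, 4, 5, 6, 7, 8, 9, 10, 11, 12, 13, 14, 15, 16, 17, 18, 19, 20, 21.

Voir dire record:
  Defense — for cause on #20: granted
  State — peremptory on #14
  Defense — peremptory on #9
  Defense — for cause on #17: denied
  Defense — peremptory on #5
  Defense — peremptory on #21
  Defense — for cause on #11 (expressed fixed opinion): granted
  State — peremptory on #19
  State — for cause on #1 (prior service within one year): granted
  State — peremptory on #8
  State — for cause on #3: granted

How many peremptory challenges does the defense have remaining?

0

Defense allotment: 3.
Defense peremptories used: #9, #5, #21 — 3 (for-cause on #20, #17, #11 don't count).
Remaining: 3 − 3 = 0.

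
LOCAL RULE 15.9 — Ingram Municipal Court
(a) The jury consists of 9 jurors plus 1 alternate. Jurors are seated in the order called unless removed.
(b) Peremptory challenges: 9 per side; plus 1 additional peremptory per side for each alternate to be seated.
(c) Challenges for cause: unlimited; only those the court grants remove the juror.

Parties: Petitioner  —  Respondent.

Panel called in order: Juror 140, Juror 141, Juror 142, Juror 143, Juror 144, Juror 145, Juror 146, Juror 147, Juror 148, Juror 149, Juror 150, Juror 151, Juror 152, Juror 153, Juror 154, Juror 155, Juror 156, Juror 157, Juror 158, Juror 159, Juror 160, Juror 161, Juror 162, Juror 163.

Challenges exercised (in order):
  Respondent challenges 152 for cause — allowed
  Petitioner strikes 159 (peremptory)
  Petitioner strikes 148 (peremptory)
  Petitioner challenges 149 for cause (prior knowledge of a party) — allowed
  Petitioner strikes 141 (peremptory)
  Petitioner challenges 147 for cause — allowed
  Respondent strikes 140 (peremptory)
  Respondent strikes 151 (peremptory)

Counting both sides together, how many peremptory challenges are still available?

15

Petitioner allotment: 9 base + 1 × 1 alternate = 10. Respondent allotment: 9 base + 1 × 1 alternate = 10.
Petitioner peremptories used: #159, #148, #141 — 3 (for-cause on #149, #147 don't count).
Respondent peremptories used: #140, #151 — 2 (the for-cause on #152 doesn't count).
Remaining: (10 − 3) + (10 − 2) = 15.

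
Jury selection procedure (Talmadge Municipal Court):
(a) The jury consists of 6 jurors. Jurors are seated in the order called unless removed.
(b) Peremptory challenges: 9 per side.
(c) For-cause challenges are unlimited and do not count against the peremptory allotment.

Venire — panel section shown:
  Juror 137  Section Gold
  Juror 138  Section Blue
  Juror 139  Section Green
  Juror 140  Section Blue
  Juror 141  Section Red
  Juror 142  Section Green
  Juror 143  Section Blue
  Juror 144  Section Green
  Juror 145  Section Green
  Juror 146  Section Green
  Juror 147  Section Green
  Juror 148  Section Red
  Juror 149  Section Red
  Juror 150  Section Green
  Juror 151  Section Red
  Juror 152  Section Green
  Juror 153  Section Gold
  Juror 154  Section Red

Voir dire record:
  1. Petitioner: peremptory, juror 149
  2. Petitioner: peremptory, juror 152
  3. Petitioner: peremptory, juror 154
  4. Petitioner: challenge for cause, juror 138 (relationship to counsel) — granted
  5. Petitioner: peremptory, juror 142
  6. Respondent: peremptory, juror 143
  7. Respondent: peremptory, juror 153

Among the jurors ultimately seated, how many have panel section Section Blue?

Removed: #138, #142, #143, #149, #152, #153, #154.
Seated jurors 1–6: #137, #139, #140, #141, #144, #145.
Of those, in Section Blue: #140 → 1.

1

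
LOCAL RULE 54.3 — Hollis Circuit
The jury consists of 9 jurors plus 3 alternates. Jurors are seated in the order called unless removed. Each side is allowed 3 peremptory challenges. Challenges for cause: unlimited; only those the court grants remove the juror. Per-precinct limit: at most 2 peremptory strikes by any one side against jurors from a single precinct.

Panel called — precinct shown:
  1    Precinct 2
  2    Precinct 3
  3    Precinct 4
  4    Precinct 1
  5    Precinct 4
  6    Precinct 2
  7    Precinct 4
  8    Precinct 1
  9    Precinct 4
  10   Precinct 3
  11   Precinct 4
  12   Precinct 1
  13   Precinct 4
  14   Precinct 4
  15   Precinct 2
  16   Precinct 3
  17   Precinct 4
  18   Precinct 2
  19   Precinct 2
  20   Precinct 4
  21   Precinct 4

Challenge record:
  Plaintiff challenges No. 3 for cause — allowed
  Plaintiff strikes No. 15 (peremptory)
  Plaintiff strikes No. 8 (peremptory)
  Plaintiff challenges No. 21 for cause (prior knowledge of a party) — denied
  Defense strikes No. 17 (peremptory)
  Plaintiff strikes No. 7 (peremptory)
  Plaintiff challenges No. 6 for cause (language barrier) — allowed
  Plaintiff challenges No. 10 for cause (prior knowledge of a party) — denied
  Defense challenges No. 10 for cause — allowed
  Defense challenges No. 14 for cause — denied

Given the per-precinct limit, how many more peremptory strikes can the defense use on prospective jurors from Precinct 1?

Defense peremptories so far: #17 — 1 of 3 used, 2 left overall.
Against Precinct 1: none yet — per-precinct cap 2 leaves 2.
Binding limit: min(2, 2) = 2.

2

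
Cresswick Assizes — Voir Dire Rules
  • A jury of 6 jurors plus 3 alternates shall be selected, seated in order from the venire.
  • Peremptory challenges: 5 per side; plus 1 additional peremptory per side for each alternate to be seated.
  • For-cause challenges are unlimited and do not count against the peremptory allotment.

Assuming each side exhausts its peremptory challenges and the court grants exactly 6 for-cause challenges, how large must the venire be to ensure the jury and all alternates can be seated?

31

Seats to fill: 6 + 3 alternates = 9.
Peremptories: 5 + 1×3 = 8 per side × 2 sides = 16.
For-cause removals: 6.
Minimum venire: 9 + 16 + 6 = 31.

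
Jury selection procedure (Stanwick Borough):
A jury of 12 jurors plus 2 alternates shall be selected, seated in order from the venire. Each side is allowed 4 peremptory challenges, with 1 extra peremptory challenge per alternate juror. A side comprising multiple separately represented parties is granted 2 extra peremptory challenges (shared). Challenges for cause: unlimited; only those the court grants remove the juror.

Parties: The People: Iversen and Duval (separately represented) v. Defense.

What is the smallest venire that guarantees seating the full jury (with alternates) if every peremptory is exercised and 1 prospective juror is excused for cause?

29

Seats to fill: 12 + 2 alternates = 14.
Peremptories — The People: 4 + 1×2 + 2 = 8; Defense: 4 + 1×2 = 6; total 14.
For-cause removals: 1.
Minimum venire: 14 + 14 + 1 = 29.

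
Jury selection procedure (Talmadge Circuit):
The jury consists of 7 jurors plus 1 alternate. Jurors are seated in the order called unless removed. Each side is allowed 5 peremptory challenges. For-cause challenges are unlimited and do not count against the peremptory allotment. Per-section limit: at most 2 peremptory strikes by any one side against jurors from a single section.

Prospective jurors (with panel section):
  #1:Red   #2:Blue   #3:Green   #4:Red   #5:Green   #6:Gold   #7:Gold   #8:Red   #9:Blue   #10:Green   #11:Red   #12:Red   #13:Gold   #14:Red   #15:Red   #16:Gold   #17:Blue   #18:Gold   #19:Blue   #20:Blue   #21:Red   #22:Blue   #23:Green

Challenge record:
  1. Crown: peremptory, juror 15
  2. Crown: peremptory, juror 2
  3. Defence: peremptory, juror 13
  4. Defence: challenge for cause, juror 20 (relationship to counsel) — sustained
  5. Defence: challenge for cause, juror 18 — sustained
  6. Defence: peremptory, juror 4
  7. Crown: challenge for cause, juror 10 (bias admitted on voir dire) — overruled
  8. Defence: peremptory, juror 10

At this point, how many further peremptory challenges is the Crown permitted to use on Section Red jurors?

1

Crown peremptories so far: #15, #2 — 2 of 5 used, 3 left overall.
Against Section Red: #15 — 1 used; per-section cap 2 leaves 1.
Binding limit: min(3, 1) = 1.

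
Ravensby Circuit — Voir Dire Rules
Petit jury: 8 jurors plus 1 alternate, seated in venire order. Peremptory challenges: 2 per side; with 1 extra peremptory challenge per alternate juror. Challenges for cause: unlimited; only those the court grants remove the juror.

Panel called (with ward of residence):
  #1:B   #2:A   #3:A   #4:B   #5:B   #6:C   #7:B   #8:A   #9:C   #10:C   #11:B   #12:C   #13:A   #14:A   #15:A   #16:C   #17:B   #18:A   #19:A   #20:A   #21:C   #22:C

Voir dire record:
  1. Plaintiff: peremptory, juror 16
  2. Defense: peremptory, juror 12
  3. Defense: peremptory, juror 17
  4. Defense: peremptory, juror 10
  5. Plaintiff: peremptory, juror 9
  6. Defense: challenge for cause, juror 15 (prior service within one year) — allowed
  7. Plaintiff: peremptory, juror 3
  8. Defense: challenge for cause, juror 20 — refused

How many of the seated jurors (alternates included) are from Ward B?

Removed: #3, #9, #10, #12, #15, #16, #17.
Seated (9 incl. alternates): #1, #2, #4, #5, #6, #7, #8, #11, #13.
Of those, in Ward B: #1, #4, #5, #7, #11 → 5.

5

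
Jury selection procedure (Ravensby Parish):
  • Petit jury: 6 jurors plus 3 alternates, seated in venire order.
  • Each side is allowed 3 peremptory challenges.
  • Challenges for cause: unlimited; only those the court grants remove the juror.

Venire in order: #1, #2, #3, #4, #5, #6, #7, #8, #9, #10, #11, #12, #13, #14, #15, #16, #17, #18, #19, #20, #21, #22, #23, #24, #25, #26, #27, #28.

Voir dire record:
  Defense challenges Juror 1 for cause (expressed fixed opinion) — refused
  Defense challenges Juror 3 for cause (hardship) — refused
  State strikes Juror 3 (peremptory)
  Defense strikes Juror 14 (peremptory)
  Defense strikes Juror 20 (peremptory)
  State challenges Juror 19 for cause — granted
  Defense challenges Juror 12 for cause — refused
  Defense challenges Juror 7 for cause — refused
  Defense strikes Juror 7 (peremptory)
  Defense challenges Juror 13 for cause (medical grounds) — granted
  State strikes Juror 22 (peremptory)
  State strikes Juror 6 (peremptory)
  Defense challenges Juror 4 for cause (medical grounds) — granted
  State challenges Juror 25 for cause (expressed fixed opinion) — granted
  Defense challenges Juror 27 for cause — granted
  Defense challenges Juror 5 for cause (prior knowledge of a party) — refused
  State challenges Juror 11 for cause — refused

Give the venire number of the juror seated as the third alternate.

Removed: #3, #4, #6, #7, #13, #14, #19, #20, #22, #25, #27. (#1, #5, #11, #12 stay — for-cause denied.)
Filling seats in venire order through position 9: #1, #2, #5, #8, #9, #10, #11, #12, #15.
So alternate 3 is #15.

15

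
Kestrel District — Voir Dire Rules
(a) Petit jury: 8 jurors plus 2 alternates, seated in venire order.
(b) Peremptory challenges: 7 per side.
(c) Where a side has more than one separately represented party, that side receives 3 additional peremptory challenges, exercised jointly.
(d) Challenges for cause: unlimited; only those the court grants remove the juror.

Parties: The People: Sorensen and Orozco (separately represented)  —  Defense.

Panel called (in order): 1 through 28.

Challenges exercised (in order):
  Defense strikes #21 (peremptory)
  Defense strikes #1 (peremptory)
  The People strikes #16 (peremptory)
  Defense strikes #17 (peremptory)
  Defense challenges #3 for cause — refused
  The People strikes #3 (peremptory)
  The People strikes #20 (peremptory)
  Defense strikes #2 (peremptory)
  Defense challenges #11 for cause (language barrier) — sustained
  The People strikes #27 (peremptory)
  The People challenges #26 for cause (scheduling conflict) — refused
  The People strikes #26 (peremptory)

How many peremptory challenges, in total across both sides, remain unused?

8

The People allotment: 7 base + 3 multi-party = 10. Defense allotment: 7.
The People peremptories used: #16, #3, #20, #27, #26 — 5 (the for-cause on #26 doesn't count).
Defense peremptories used: #21, #1, #17, #2 — 4 (for-cause on #3, #11 don't count).
Remaining: (10 − 5) + (7 − 4) = 8.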